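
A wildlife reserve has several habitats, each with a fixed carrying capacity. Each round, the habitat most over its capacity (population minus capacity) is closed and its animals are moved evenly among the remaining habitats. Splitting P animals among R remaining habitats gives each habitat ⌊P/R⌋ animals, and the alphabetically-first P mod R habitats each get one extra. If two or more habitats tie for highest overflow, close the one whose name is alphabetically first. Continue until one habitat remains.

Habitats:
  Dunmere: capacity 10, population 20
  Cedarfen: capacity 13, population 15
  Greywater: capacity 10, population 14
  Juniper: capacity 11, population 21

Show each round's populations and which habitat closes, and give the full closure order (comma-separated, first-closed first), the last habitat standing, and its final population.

Closure order: Dunmere, Juniper, Greywater
Last habitat: Cedarfen with 70 animals

Round 1: Cedarfen=15 Dunmere=20 Greywater=14 Juniper=21 → close Dunmere (overflow 10)
  20÷3 = 6 each, +1 to first 2
Round 2: Cedarfen=22 Greywater=21 Juniper=27 → close Juniper (overflow 16)
  27÷2 = 13 each, +1 to first 1
Round 3: Cedarfen=36 Greywater=34 → close Greywater (overflow 24)
  34÷1 = 34 each, +1 to first 0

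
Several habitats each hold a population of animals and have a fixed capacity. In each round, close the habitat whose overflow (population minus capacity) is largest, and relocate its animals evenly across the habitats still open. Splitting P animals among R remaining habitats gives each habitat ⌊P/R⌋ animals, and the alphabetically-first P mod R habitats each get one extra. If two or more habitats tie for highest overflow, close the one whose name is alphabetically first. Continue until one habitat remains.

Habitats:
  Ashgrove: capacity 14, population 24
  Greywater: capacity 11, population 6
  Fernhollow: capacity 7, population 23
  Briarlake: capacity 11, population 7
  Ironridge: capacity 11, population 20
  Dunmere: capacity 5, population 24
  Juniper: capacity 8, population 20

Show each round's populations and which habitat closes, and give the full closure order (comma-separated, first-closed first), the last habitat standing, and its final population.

Round 1: Ashgrove=24 Briarlake=7 Dunmere=24 Fernhollow=23 Greywater=6 Ironridge=20 Juniper=20 → close Dunmere (overflow 19)
  24÷6 = 4 each, +1 to first 0
Round 2: Ashgrove=28 Briarlake=11 Fernhollow=27 Greywater=10 Ironridge=24 Juniper=24 → close Fernhollow (overflow 20)
  27÷5 = 5 each, +1 to first 2
Round 3: Ashgrove=34 Briarlake=17 Greywater=15 Ironridge=29 Juniper=29 → close Juniper (overflow 21)
  29÷4 = 7 each, +1 to first 1
Round 4: Ashgrove=42 Briarlake=24 Greywater=22 Ironridge=36 → close Ashgrove (overflow 28)
  42÷3 = 14 each, +1 to first 0
Round 5: Briarlake=38 Greywater=36 Ironridge=50 → close Ironridge (overflow 39)
  50÷2 = 25 each, +1 to first 0
Round 6: Briarlake=63 Greywater=61 → close Briarlake (overflow 52)
  63÷1 = 63 each, +1 to first 0

Closure order: Dunmere, Fernhollow, Juniper, Ashgrove, Ironridge, Briarlake
Last habitat: Greywater with 124 animals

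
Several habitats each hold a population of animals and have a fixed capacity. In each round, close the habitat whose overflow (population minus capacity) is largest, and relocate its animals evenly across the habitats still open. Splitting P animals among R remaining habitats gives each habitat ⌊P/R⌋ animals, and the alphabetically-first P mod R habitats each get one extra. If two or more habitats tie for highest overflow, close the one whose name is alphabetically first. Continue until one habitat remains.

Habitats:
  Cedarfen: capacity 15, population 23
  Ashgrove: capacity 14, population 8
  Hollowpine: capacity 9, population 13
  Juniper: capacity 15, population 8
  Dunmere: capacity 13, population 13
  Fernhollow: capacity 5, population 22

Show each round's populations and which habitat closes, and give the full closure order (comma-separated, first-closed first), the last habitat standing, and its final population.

Closure order: Fernhollow, Cedarfen, Hollowpine, Dunmere, Ashgrove
Last habitat: Juniper with 87 animals

Round 1: Ashgrove=8 Cedarfen=23 Dunmere=13 Fernhollow=22 Hollowpine=13 Juniper=8 → close Fernhollow (overflow 17)
  22÷5 = 4 each, +1 to first 2
Round 2: Ashgrove=13 Cedarfen=28 Dunmere=17 Hollowpine=17 Juniper=12 → close Cedarfen (overflow 13)
  28÷4 = 7 each, +1 to first 0
Round 3: Ashgrove=20 Dunmere=24 Hollowpine=24 Juniper=19 → close Hollowpine (overflow 15)
  24÷3 = 8 each, +1 to first 0
Round 4: Ashgrove=28 Dunmere=32 Juniper=27 → close Dunmere (overflow 19)
  32÷2 = 16 each, +1 to first 0
Round 5: Ashgrove=44 Juniper=43 → close Ashgrove (overflow 30)
  44÷1 = 44 each, +1 to first 0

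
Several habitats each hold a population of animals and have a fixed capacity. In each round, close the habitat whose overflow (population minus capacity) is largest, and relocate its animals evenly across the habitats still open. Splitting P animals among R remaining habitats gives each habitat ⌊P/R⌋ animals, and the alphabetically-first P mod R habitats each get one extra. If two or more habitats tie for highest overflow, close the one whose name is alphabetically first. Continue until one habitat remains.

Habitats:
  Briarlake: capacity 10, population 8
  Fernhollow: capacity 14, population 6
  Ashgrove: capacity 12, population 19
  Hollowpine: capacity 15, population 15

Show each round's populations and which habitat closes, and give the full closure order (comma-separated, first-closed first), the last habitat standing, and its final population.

Closure order: Ashgrove, Hollowpine, Briarlake
Last habitat: Fernhollow with 48 animals

Round 1: Ashgrove=19 Briarlake=8 Fernhollow=6 Hollowpine=15 → close Ashgrove (overflow 7)
  19÷3 = 6 each, +1 to first 1
Round 2: Briarlake=15 Fernhollow=12 Hollowpine=21 → close Hollowpine (overflow 6)
  21÷2 = 10 each, +1 to first 1
Round 3: Briarlake=26 Fernhollow=22 → close Briarlake (overflow 16)
  26÷1 = 26 each, +1 to first 0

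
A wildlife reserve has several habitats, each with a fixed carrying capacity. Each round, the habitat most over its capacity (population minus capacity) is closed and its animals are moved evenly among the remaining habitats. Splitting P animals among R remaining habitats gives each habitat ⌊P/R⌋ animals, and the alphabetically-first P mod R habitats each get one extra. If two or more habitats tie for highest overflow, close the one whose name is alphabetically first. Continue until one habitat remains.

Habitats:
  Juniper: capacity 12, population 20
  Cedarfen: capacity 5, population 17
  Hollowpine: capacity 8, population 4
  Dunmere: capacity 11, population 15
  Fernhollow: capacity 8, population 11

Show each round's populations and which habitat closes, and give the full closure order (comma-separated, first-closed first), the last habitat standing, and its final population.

Closure order: Cedarfen, Juniper, Dunmere, Fernhollow
Last habitat: Hollowpine with 67 animals

Round 1: Cedarfen=17 Dunmere=15 Fernhollow=11 Hollowpine=4 Juniper=20 → close Cedarfen (overflow 12)
  17÷4 = 4 each, +1 to first 1
Round 2: Dunmere=20 Fernhollow=15 Hollowpine=8 Juniper=24 → close Juniper (overflow 12)
  24÷3 = 8 each, +1 to first 0
Round 3: Dunmere=28 Fernhollow=23 Hollowpine=16 → close Dunmere (overflow 17)
  28÷2 = 14 each, +1 to first 0
Round 4: Fernhollow=37 Hollowpine=30 → close Fernhollow (overflow 29)
  37÷1 = 37 each, +1 to first 0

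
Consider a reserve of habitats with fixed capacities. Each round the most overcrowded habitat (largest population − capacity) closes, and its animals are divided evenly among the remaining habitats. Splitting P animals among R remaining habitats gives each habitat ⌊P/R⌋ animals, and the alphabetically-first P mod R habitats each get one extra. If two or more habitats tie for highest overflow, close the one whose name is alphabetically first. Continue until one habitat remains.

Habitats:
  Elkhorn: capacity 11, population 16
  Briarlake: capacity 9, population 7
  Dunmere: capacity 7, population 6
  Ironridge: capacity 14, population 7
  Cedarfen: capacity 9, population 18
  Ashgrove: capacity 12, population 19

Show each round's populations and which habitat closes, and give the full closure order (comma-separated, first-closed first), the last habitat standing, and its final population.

Closure order: Cedarfen, Ashgrove, Elkhorn, Briarlake, Dunmere
Last habitat: Ironridge with 73 animals

Round 1: Ashgrove=19 Briarlake=7 Cedarfen=18 Dunmere=6 Elkhorn=16 Ironridge=7 → close Cedarfen (overflow 9)
  18÷5 = 3 each, +1 to first 3
Round 2: Ashgrove=23 Briarlake=11 Dunmere=10 Elkhorn=19 Ironridge=10 → close Ashgrove (overflow 11)
  23÷4 = 5 each, +1 to first 3
Round 3: Briarlake=17 Dunmere=16 Elkhorn=25 Ironridge=15 → close Elkhorn (overflow 14)
  25÷3 = 8 each, +1 to first 1
Round 4: Briarlake=26 Dunmere=24 Ironridge=23 → close Briarlake (overflow 17)
  26÷2 = 13 each, +1 to first 0
Round 5: Dunmere=37 Ironridge=36 → close Dunmere (overflow 30)
  37÷1 = 37 each, +1 to first 0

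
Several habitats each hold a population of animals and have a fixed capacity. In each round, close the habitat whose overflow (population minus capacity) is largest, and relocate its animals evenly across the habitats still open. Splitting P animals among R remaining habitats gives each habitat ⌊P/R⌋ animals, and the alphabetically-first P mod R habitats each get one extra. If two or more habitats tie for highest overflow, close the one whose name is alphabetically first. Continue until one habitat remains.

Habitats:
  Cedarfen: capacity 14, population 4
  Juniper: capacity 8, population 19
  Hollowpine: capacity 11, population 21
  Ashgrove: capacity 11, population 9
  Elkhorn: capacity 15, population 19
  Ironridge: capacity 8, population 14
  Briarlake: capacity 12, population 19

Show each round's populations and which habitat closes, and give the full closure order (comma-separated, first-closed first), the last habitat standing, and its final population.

Closure order: Juniper, Hollowpine, Briarlake, Elkhorn, Ironridge, Ashgrove
Last habitat: Cedarfen with 105 animals

Round 1: Ashgrove=9 Briarlake=19 Cedarfen=4 Elkhorn=19 Hollowpine=21 Ironridge=14 Juniper=19 → close Juniper (overflow 11)
  19÷6 = 3 each, +1 to first 1
Round 2: Ashgrove=13 Briarlake=22 Cedarfen=7 Elkhorn=22 Hollowpine=24 Ironridge=17 → close Hollowpine (overflow 13)
  24÷5 = 4 each, +1 to first 4
Round 3: Ashgrove=18 Briarlake=27 Cedarfen=12 Elkhorn=27 Ironridge=21 → close Briarlake (overflow 15)
  27÷4 = 6 each, +1 to first 3
Round 4: Ashgrove=25 Cedarfen=19 Elkhorn=34 Ironridge=27 → close Elkhorn (overflow 19)
  34÷3 = 11 each, +1 to first 1
Round 5: Ashgrove=37 Cedarfen=30 Ironridge=38 → close Ironridge (overflow 30)
  38÷2 = 19 each, +1 to first 0
Round 6: Ashgrove=56 Cedarfen=49 → close Ashgrove (overflow 45)
  56÷1 = 56 each, +1 to first 0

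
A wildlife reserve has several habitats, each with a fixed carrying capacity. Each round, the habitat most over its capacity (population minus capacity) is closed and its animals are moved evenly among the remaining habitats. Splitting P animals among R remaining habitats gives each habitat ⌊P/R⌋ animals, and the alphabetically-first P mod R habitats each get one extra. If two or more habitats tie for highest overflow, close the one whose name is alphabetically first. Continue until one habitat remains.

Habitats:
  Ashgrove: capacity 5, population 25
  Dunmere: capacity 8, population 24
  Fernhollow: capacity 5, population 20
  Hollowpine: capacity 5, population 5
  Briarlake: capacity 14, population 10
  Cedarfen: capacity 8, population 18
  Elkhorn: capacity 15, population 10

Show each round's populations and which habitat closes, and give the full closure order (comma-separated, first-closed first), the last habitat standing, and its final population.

Closure order: Ashgrove, Dunmere, Fernhollow, Cedarfen, Briarlake, Hollowpine
Last habitat: Elkhorn with 112 animals

Round 1: Ashgrove=25 Briarlake=10 Cedarfen=18 Dunmere=24 Elkhorn=10 Fernhollow=20 Hollowpine=5 → close Ashgrove (overflow 20)
  25÷6 = 4 each, +1 to first 1
Round 2: Briarlake=15 Cedarfen=22 Dunmere=28 Elkhorn=14 Fernhollow=24 Hollowpine=9 → close Dunmere (overflow 20)
  28÷5 = 5 each, +1 to first 3
Round 3: Briarlake=21 Cedarfen=28 Elkhorn=20 Fernhollow=29 Hollowpine=14 → close Fernhollow (overflow 24)
  29÷4 = 7 each, +1 to first 1
Round 4: Briarlake=29 Cedarfen=35 Elkhorn=27 Hollowpine=21 → close Cedarfen (overflow 27)
  35÷3 = 11 each, +1 to first 2
Round 5: Briarlake=41 Elkhorn=39 Hollowpine=32 → close Briarlake (overflow 27)
  41÷2 = 20 each, +1 to first 1
Round 6: Elkhorn=60 Hollowpine=52 → close Hollowpine (overflow 47)
  52÷1 = 52 each, +1 to first 0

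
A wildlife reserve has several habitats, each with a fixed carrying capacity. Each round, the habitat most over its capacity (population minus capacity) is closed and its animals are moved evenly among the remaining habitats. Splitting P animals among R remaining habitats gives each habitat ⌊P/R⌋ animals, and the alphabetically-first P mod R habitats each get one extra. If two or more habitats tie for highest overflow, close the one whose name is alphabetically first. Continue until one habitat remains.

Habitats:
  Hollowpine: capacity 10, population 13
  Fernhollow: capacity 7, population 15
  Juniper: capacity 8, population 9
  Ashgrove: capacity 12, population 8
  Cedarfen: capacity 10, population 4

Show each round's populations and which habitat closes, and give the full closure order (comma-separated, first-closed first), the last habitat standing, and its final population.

Round 1: Ashgrove=8 Cedarfen=4 Fernhollow=15 Hollowpine=13 Juniper=9 → close Fernhollow (overflow 8)
  15÷4 = 3 each, +1 to first 3
Round 2: Ashgrove=12 Cedarfen=8 Hollowpine=17 Juniper=12 → close Hollowpine (overflow 7)
  17÷3 = 5 each, +1 to first 2
Round 3: Ashgrove=18 Cedarfen=14 Juniper=17 → close Juniper (overflow 9)
  17÷2 = 8 each, +1 to first 1
Round 4: Ashgrove=27 Cedarfen=22 → close Ashgrove (overflow 15)
  27÷1 = 27 each, +1 to first 0

Closure order: Fernhollow, Hollowpine, Juniper, Ashgrove
Last habitat: Cedarfen with 49 animals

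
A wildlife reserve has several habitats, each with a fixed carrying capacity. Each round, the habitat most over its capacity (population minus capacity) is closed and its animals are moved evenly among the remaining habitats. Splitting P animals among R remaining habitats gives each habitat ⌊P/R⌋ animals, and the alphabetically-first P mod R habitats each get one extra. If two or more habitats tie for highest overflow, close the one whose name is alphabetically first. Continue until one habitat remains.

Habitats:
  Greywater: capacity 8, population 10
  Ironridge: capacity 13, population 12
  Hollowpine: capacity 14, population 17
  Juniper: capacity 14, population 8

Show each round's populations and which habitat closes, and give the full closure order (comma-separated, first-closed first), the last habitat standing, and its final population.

Closure order: Hollowpine, Greywater, Ironridge
Last habitat: Juniper with 47 animals

Round 1: Greywater=10 Hollowpine=17 Ironridge=12 Juniper=8 → close Hollowpine (overflow 3)
  17÷3 = 5 each, +1 to first 2
Round 2: Greywater=16 Ironridge=18 Juniper=13 → close Greywater (overflow 8)
  16÷2 = 8 each, +1 to first 0
Round 3: Ironridge=26 Juniper=21 → close Ironridge (overflow 13)
  26÷1 = 26 each, +1 to first 0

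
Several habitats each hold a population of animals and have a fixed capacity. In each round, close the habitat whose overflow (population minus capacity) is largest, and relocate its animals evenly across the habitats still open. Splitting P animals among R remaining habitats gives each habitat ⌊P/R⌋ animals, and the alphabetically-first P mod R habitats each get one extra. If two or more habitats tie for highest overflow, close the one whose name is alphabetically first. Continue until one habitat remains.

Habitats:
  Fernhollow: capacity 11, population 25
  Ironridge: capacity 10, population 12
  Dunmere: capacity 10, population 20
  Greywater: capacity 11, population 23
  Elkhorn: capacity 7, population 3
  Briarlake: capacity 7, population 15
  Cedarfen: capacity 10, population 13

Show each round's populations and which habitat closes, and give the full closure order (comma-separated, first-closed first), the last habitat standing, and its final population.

Round 1: Briarlake=15 Cedarfen=13 Dunmere=20 Elkhorn=3 Fernhollow=25 Greywater=23 Ironridge=12 → close Fernhollow (overflow 14)
  25÷6 = 4 each, +1 to first 1
Round 2: Briarlake=20 Cedarfen=17 Dunmere=24 Elkhorn=7 Greywater=27 Ironridge=16 → close Greywater (overflow 16)
  27÷5 = 5 each, +1 to first 2
Round 3: Briarlake=26 Cedarfen=23 Dunmere=29 Elkhorn=12 Ironridge=21 → close Briarlake (overflow 19)
  26÷4 = 6 each, +1 to first 2
Round 4: Cedarfen=30 Dunmere=36 Elkhorn=18 Ironridge=27 → close Dunmere (overflow 26)
  36÷3 = 12 each, +1 to first 0
Round 5: Cedarfen=42 Elkhorn=30 Ironridge=39 → close Cedarfen (overflow 32)
  42÷2 = 21 each, +1 to first 0
Round 6: Elkhorn=51 Ironridge=60 → close Ironridge (overflow 50)
  60÷1 = 60 each, +1 to first 0

Closure order: Fernhollow, Greywater, Briarlake, Dunmere, Cedarfen, Ironridge
Last habitat: Elkhorn with 111 animals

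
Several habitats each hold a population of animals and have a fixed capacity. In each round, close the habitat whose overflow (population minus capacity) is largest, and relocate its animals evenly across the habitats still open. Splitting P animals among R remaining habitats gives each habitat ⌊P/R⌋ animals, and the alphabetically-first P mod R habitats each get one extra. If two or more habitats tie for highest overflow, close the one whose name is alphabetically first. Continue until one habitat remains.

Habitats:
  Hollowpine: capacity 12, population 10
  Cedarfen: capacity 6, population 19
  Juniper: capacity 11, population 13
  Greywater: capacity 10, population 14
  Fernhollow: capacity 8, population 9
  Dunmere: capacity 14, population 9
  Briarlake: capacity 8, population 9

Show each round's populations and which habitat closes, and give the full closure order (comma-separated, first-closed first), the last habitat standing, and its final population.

Closure order: Cedarfen, Greywater, Briarlake, Juniper, Fernhollow, Dunmere
Last habitat: Hollowpine with 83 animals

Round 1: Briarlake=9 Cedarfen=19 Dunmere=9 Fernhollow=9 Greywater=14 Hollowpine=10 Juniper=13 → close Cedarfen (overflow 13)
  19÷6 = 3 each, +1 to first 1
Round 2: Briarlake=13 Dunmere=12 Fernhollow=12 Greywater=17 Hollowpine=13 Juniper=16 → close Greywater (overflow 7)
  17÷5 = 3 each, +1 to first 2
Round 3: Briarlake=17 Dunmere=16 Fernhollow=15 Hollowpine=16 Juniper=19 → close Briarlake (overflow 9)
  17÷4 = 4 each, +1 to first 1
Round 4: Dunmere=21 Fernhollow=19 Hollowpine=20 Juniper=23 → close Juniper (overflow 12)
  23÷3 = 7 each, +1 to first 2
Round 5: Dunmere=29 Fernhollow=27 Hollowpine=27 → close Fernhollow (overflow 19)
  27÷2 = 13 each, +1 to first 1
Round 6: Dunmere=43 Hollowpine=40 → close Dunmere (overflow 29)
  43÷1 = 43 each, +1 to first 0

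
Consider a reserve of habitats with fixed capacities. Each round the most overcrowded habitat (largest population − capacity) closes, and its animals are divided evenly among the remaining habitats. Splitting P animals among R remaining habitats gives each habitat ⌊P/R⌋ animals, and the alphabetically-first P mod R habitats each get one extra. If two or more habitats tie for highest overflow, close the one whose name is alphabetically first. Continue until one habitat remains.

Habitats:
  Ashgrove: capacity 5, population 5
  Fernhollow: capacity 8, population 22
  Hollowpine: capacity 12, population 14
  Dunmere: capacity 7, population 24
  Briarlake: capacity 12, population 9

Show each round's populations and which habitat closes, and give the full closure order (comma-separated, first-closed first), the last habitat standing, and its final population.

Closure order: Dunmere, Fernhollow, Hollowpine, Ashgrove
Last habitat: Briarlake with 74 animals

Round 1: Ashgrove=5 Briarlake=9 Dunmere=24 Fernhollow=22 Hollowpine=14 → close Dunmere (overflow 17)
  24÷4 = 6 each, +1 to first 0
Round 2: Ashgrove=11 Briarlake=15 Fernhollow=28 Hollowpine=20 → close Fernhollow (overflow 20)
  28÷3 = 9 each, +1 to first 1
Round 3: Ashgrove=21 Briarlake=24 Hollowpine=29 → close Hollowpine (overflow 17)
  29÷2 = 14 each, +1 to first 1
Round 4: Ashgrove=36 Briarlake=38 → close Ashgrove (overflow 31)
  36÷1 = 36 each, +1 to first 0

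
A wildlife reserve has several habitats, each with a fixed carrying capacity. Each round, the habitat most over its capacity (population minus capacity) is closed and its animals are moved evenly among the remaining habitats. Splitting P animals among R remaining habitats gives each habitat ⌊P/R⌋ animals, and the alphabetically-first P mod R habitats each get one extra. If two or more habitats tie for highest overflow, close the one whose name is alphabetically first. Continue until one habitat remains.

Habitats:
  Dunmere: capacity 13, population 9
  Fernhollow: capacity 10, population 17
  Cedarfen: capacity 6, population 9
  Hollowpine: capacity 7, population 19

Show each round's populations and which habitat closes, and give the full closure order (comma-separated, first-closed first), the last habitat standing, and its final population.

Closure order: Hollowpine, Fernhollow, Cedarfen
Last habitat: Dunmere with 54 animals

Round 1: Cedarfen=9 Dunmere=9 Fernhollow=17 Hollowpine=19 → close Hollowpine (overflow 12)
  19÷3 = 6 each, +1 to first 1
Round 2: Cedarfen=16 Dunmere=15 Fernhollow=23 → close Fernhollow (overflow 13)
  23÷2 = 11 each, +1 to first 1
Round 3: Cedarfen=28 Dunmere=26 → close Cedarfen (overflow 22)
  28÷1 = 28 each, +1 to first 0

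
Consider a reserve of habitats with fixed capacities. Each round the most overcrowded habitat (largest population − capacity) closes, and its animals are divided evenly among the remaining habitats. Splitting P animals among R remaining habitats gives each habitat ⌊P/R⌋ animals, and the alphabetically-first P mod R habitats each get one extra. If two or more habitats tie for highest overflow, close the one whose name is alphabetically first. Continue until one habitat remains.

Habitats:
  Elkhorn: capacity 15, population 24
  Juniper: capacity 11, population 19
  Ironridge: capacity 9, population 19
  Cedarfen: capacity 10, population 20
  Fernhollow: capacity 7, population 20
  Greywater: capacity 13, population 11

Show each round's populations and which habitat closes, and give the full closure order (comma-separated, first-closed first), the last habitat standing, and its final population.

Closure order: Fernhollow, Cedarfen, Ironridge, Elkhorn, Juniper
Last habitat: Greywater with 113 animals

Round 1: Cedarfen=20 Elkhorn=24 Fernhollow=20 Greywater=11 Ironridge=19 Juniper=19 → close Fernhollow (overflow 13)
  20÷5 = 4 each, +1 to first 0
Round 2: Cedarfen=24 Elkhorn=28 Greywater=15 Ironridge=23 Juniper=23 → close Cedarfen (overflow 14)
  24÷4 = 6 each, +1 to first 0
Round 3: Elkhorn=34 Greywater=21 Ironridge=29 Juniper=29 → close Ironridge (overflow 20)
  29÷3 = 9 each, +1 to first 2
Round 4: Elkhorn=44 Greywater=31 Juniper=38 → close Elkhorn (overflow 29)
  44÷2 = 22 each, +1 to first 0
Round 5: Greywater=53 Juniper=60 → close Juniper (overflow 49)
  60÷1 = 60 each, +1 to first 0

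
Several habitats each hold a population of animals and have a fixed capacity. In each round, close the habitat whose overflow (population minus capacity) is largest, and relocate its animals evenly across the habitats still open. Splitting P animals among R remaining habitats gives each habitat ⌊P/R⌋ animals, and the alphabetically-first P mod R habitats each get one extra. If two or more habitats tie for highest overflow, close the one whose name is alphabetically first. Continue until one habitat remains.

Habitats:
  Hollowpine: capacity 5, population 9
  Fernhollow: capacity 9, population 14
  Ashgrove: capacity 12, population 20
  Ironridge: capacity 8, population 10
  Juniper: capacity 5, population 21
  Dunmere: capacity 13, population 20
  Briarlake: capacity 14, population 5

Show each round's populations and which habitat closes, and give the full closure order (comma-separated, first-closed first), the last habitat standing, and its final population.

Round 1: Ashgrove=20 Briarlake=5 Dunmere=20 Fernhollow=14 Hollowpine=9 Ironridge=10 Juniper=21 → close Juniper (overflow 16)
  21÷6 = 3 each, +1 to first 3
Round 2: Ashgrove=24 Briarlake=9 Dunmere=24 Fernhollow=17 Hollowpine=12 Ironridge=13 → close Ashgrove (overflow 12)
  24÷5 = 4 each, +1 to first 4
Round 3: Briarlake=14 Dunmere=29 Fernhollow=22 Hollowpine=17 Ironridge=17 → close Dunmere (overflow 16)
  29÷4 = 7 each, +1 to first 1
Round 4: Briarlake=22 Fernhollow=29 Hollowpine=24 Ironridge=24 → close Fernhollow (overflow 20)
  29÷3 = 9 each, +1 to first 2
Round 5: Briarlake=32 Hollowpine=34 Ironridge=33 → close Hollowpine (overflow 29)
  34÷2 = 17 each, +1 to first 0
Round 6: Briarlake=49 Ironridge=50 → close Ironridge (overflow 42)
  50÷1 = 50 each, +1 to first 0

Closure order: Juniper, Ashgrove, Dunmere, Fernhollow, Hollowpine, Ironridge
Last habitat: Briarlake with 99 animals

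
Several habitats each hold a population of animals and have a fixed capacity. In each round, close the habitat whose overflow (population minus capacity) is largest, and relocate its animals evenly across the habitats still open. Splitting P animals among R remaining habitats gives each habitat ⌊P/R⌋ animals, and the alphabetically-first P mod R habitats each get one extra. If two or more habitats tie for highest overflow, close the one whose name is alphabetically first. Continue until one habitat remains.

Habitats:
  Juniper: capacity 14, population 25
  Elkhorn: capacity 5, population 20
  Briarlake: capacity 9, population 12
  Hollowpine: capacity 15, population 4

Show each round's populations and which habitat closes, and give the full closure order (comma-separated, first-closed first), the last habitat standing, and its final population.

Closure order: Elkhorn, Juniper, Briarlake
Last habitat: Hollowpine with 61 animals

Round 1: Briarlake=12 Elkhorn=20 Hollowpine=4 Juniper=25 → close Elkhorn (overflow 15)
  20÷3 = 6 each, +1 to first 2
Round 2: Briarlake=19 Hollowpine=11 Juniper=31 → close Juniper (overflow 17)
  31÷2 = 15 each, +1 to first 1
Round 3: Briarlake=35 Hollowpine=26 → close Briarlake (overflow 26)
  35÷1 = 35 each, +1 to first 0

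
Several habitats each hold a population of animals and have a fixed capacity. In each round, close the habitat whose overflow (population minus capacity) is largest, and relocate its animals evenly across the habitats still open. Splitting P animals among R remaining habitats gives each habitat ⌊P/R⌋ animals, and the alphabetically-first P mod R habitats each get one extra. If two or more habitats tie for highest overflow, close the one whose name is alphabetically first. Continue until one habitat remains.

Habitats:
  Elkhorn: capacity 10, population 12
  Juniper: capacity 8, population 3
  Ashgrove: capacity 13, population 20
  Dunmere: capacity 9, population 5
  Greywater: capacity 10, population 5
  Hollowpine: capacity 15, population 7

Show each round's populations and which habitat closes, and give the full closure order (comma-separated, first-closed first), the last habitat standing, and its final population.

Round 1: Ashgrove=20 Dunmere=5 Elkhorn=12 Greywater=5 Hollowpine=7 Juniper=3 → close Ashgrove (overflow 7)
  20÷5 = 4 each, +1 to first 0
Round 2: Dunmere=9 Elkhorn=16 Greywater=9 Hollowpine=11 Juniper=7 → close Elkhorn (overflow 6)
  16÷4 = 4 each, +1 to first 0
Round 3: Dunmere=13 Greywater=13 Hollowpine=15 Juniper=11 → close Dunmere (overflow 4)
  13÷3 = 4 each, +1 to first 1
Round 4: Greywater=18 Hollowpine=19 Juniper=15 → close Greywater (overflow 8)
  18÷2 = 9 each, +1 to first 0
Round 5: Hollowpine=28 Juniper=24 → close Juniper (overflow 16)
  24÷1 = 24 each, +1 to first 0

Closure order: Ashgrove, Elkhorn, Dunmere, Greywater, Juniper
Last habitat: Hollowpine with 52 animals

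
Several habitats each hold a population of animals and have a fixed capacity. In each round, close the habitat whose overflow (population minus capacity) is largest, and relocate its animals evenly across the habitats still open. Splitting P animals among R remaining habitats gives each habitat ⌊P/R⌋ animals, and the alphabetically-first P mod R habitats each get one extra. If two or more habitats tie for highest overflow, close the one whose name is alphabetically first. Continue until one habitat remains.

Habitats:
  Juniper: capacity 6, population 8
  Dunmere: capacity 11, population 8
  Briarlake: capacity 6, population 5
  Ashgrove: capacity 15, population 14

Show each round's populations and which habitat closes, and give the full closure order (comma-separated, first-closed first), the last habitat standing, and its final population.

Closure order: Juniper, Ashgrove, Briarlake
Last habitat: Dunmere with 35 animals

Round 1: Ashgrove=14 Briarlake=5 Dunmere=8 Juniper=8 → close Juniper (overflow 2)
  8÷3 = 2 each, +1 to first 2
Round 2: Ashgrove=17 Briarlake=8 Dunmere=10 → close Ashgrove (overflow 2)
  17÷2 = 8 each, +1 to first 1
Round 3: Briarlake=17 Dunmere=18 → close Briarlake (overflow 11)
  17÷1 = 17 each, +1 to first 0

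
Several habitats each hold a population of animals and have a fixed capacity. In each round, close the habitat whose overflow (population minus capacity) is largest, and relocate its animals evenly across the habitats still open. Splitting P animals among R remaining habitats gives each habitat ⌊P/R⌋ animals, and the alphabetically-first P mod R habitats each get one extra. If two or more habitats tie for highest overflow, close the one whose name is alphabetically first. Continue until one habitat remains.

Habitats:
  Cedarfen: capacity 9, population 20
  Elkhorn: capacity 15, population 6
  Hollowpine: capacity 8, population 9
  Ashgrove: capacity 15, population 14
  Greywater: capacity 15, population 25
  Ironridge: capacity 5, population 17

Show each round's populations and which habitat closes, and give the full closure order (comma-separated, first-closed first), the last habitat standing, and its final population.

Round 1: Ashgrove=14 Cedarfen=20 Elkhorn=6 Greywater=25 Hollowpine=9 Ironridge=17 → close Ironridge (overflow 12)
  17÷5 = 3 each, +1 to first 2
Round 2: Ashgrove=18 Cedarfen=24 Elkhorn=9 Greywater=28 Hollowpine=12 → close Cedarfen (overflow 15)
  24÷4 = 6 each, +1 to first 0
Round 3: Ashgrove=24 Elkhorn=15 Greywater=34 Hollowpine=18 → close Greywater (overflow 19)
  34÷3 = 11 each, +1 to first 1
Round 4: Ashgrove=36 Elkhorn=26 Hollowpine=29 → close Ashgrove (overflow 21)
  36÷2 = 18 each, +1 to first 0
Round 5: Elkhorn=44 Hollowpine=47 → close Hollowpine (overflow 39)
  47÷1 = 47 each, +1 to first 0

Closure order: Ironridge, Cedarfen, Greywater, Ashgrove, Hollowpine
Last habitat: Elkhorn with 91 animals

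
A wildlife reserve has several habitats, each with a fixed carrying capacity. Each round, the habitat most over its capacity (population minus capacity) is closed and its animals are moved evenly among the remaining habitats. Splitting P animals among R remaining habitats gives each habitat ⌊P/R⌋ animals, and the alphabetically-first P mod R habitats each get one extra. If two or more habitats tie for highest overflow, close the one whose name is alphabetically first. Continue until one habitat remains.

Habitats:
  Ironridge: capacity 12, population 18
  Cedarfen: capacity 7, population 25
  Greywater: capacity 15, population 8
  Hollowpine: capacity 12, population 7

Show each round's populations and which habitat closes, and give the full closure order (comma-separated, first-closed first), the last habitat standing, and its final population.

Round 1: Cedarfen=25 Greywater=8 Hollowpine=7 Ironridge=18 → close Cedarfen (overflow 18)
  25÷3 = 8 each, +1 to first 1
Round 2: Greywater=17 Hollowpine=15 Ironridge=26 → close Ironridge (overflow 14)
  26÷2 = 13 each, +1 to first 0
Round 3: Greywater=30 Hollowpine=28 → close Hollowpine (overflow 16)
  28÷1 = 28 each, +1 to first 0

Closure order: Cedarfen, Ironridge, Hollowpine
Last habitat: Greywater with 58 animals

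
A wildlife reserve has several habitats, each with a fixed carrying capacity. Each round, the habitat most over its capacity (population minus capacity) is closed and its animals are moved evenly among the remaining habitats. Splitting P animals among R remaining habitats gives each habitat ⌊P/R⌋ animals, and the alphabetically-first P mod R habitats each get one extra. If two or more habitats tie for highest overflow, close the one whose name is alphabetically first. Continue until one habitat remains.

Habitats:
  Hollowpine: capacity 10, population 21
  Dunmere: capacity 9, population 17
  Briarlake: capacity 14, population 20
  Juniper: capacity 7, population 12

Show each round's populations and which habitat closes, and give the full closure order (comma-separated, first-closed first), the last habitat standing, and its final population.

Closure order: Hollowpine, Dunmere, Briarlake
Last habitat: Juniper with 70 animals

Round 1: Briarlake=20 Dunmere=17 Hollowpine=21 Juniper=12 → close Hollowpine (overflow 11)
  21÷3 = 7 each, +1 to first 0
Round 2: Briarlake=27 Dunmere=24 Juniper=19 → close Dunmere (overflow 15)
  24÷2 = 12 each, +1 to first 0
Round 3: Briarlake=39 Juniper=31 → close Briarlake (overflow 25)
  39÷1 = 39 each, +1 to first 0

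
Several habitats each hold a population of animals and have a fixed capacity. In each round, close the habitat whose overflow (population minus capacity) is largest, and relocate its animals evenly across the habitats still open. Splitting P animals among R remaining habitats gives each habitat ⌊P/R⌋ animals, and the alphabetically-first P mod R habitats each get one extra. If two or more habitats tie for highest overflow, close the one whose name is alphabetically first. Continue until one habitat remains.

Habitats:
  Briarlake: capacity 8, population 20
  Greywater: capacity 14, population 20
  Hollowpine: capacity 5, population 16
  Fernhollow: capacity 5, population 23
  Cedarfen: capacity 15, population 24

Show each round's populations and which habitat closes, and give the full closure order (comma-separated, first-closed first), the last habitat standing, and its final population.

Round 1: Briarlake=20 Cedarfen=24 Fernhollow=23 Greywater=20 Hollowpine=16 → close Fernhollow (overflow 18)
  23÷4 = 5 each, +1 to first 3
Round 2: Briarlake=26 Cedarfen=30 Greywater=26 Hollowpine=21 → close Briarlake (overflow 18)
  26÷3 = 8 each, +1 to first 2
Round 3: Cedarfen=39 Greywater=35 Hollowpine=29 → close Cedarfen (overflow 24)
  39÷2 = 19 each, +1 to first 1
Round 4: Greywater=55 Hollowpine=48 → close Hollowpine (overflow 43)
  48÷1 = 48 each, +1 to first 0

Closure order: Fernhollow, Briarlake, Cedarfen, Hollowpine
Last habitat: Greywater with 103 animals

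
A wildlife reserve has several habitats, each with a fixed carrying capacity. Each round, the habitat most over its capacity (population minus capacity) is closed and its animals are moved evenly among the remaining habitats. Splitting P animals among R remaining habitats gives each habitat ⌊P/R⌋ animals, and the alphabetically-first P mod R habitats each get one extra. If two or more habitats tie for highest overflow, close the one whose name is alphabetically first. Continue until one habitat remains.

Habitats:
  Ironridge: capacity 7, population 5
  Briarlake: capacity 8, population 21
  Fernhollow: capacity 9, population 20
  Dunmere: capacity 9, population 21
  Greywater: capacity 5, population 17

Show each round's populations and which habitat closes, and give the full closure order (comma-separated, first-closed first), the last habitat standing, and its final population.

Closure order: Briarlake, Dunmere, Greywater, Fernhollow
Last habitat: Ironridge with 84 animals

Round 1: Briarlake=21 Dunmere=21 Fernhollow=20 Greywater=17 Ironridge=5 → close Briarlake (overflow 13)
  21÷4 = 5 each, +1 to first 1
Round 2: Dunmere=27 Fernhollow=25 Greywater=22 Ironridge=10 → close Dunmere (overflow 18)
  27÷3 = 9 each, +1 to first 0
Round 3: Fernhollow=34 Greywater=31 Ironridge=19 → close Greywater (overflow 26)
  31÷2 = 15 each, +1 to first 1
Round 4: Fernhollow=50 Ironridge=34 → close Fernhollow (overflow 41)
  50÷1 = 50 each, +1 to first 0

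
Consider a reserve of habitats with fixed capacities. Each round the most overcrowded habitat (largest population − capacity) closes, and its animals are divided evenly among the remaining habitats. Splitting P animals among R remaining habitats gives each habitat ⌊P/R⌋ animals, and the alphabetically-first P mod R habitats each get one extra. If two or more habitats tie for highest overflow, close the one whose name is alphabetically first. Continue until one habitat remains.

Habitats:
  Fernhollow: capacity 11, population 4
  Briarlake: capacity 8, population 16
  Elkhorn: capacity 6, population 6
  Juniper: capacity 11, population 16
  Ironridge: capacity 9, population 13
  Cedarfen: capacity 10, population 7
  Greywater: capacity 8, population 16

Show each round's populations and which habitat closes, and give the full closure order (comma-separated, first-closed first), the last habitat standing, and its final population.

Closure order: Briarlake, Greywater, Ironridge, Juniper, Elkhorn, Cedarfen
Last habitat: Fernhollow with 78 animals

Round 1: Briarlake=16 Cedarfen=7 Elkhorn=6 Fernhollow=4 Greywater=16 Ironridge=13 Juniper=16 → close Briarlake (overflow 8)
  16÷6 = 2 each, +1 to first 4
Round 2: Cedarfen=10 Elkhorn=9 Fernhollow=7 Greywater=19 Ironridge=15 Juniper=18 → close Greywater (overflow 11)
  19÷5 = 3 each, +1 to first 4
Round 3: Cedarfen=14 Elkhorn=13 Fernhollow=11 Ironridge=19 Juniper=21 → close Ironridge (overflow 10)
  19÷4 = 4 each, +1 to first 3
Round 4: Cedarfen=19 Elkhorn=18 Fernhollow=16 Juniper=25 → close Juniper (overflow 14)
  25÷3 = 8 each, +1 to first 1
Round 5: Cedarfen=28 Elkhorn=26 Fernhollow=24 → close Elkhorn (overflow 20)
  26÷2 = 13 each, +1 to first 0
Round 6: Cedarfen=41 Fernhollow=37 → close Cedarfen (overflow 31)
  41÷1 = 41 each, +1 to first 0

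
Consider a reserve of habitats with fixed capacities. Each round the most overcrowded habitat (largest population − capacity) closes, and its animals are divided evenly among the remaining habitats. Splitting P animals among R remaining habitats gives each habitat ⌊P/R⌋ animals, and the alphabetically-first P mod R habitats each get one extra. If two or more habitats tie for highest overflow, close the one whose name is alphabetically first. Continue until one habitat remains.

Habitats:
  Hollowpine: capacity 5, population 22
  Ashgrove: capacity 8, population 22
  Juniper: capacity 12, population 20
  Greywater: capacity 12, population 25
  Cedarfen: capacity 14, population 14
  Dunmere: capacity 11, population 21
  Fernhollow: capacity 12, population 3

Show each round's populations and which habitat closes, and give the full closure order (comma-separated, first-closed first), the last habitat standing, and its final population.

Round 1: Ashgrove=22 Cedarfen=14 Dunmere=21 Fernhollow=3 Greywater=25 Hollowpine=22 Juniper=20 → close Hollowpine (overflow 17)
  22÷6 = 3 each, +1 to first 4
Round 2: Ashgrove=26 Cedarfen=18 Dunmere=25 Fernhollow=7 Greywater=28 Juniper=23 → close Ashgrove (overflow 18)
  26÷5 = 5 each, +1 to first 1
Round 3: Cedarfen=24 Dunmere=30 Fernhollow=12 Greywater=33 Juniper=28 → close Greywater (overflow 21)
  33÷4 = 8 each, +1 to first 1
Round 4: Cedarfen=33 Dunmere=38 Fernhollow=20 Juniper=36 → close Dunmere (overflow 27)
  38÷3 = 12 each, +1 to first 2
Round 5: Cedarfen=46 Fernhollow=33 Juniper=48 → close Juniper (overflow 36)
  48÷2 = 24 each, +1 to first 0
Round 6: Cedarfen=70 Fernhollow=57 → close Cedarfen (overflow 56)
  70÷1 = 70 each, +1 to first 0

Closure order: Hollowpine, Ashgrove, Greywater, Dunmere, Juniper, Cedarfen
Last habitat: Fernhollow with 127 animals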